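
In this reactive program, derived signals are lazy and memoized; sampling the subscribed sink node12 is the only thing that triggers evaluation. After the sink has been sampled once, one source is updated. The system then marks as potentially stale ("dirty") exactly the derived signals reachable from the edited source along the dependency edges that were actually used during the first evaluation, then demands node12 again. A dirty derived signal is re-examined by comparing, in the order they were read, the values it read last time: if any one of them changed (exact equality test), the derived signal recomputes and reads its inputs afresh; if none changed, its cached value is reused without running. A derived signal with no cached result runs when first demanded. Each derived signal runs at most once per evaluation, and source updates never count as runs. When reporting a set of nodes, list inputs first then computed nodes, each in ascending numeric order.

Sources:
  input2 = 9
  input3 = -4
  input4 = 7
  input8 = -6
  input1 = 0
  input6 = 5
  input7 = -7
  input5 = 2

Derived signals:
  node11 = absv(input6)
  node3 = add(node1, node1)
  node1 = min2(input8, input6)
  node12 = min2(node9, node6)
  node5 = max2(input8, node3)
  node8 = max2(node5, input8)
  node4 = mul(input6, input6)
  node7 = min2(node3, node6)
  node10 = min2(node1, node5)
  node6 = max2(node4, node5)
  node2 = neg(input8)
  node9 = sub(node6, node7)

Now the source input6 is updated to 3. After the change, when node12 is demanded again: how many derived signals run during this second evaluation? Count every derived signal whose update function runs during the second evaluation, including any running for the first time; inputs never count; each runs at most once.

First demand of the output computes:
  node1 = min2(-6, 5) = -6
  node3 = add(-6, -6) = -12
  node4 = mul(5, 5) = 25
  node5 = max2(-6, -12) = -6
  node6 = max2(25, -6) = 25
  node7 = min2(-12, 25) = -12
  node9 = sub(25, -12) = 37
  node12 = min2(37, 25) = 25

After the edit, cleaning proceeds:
  node1: a read changed (input6 5->3) — executes, giving -6 — identical to its old value.
  node3: dirty, but its reads are unchanged (node1 unchanged, node1 unchanged); cached -12 stands.
  node4: a read changed (input6 5->3; input6 5->3) — executes, giving 9.
  node5: dirty, but its reads are unchanged (input8 unchanged, node3 unchanged); cached -6 stands.
  node6: a read changed (node4 25->9) — executes, giving 9.
  node7: a read changed (node6 25->9) — executes, giving -12 — identical to its old value.
  node9: a read changed (node6 25->9) — executes, giving 21.
  node12: a read changed (node9 37->21; node6 25->9) — executes, giving 9.

Note where the cutoff bites: node3 is checked, finds nothing changed, and keeps its cache.

6 derived signals run: node1, node4, node6, node7, node9, node12.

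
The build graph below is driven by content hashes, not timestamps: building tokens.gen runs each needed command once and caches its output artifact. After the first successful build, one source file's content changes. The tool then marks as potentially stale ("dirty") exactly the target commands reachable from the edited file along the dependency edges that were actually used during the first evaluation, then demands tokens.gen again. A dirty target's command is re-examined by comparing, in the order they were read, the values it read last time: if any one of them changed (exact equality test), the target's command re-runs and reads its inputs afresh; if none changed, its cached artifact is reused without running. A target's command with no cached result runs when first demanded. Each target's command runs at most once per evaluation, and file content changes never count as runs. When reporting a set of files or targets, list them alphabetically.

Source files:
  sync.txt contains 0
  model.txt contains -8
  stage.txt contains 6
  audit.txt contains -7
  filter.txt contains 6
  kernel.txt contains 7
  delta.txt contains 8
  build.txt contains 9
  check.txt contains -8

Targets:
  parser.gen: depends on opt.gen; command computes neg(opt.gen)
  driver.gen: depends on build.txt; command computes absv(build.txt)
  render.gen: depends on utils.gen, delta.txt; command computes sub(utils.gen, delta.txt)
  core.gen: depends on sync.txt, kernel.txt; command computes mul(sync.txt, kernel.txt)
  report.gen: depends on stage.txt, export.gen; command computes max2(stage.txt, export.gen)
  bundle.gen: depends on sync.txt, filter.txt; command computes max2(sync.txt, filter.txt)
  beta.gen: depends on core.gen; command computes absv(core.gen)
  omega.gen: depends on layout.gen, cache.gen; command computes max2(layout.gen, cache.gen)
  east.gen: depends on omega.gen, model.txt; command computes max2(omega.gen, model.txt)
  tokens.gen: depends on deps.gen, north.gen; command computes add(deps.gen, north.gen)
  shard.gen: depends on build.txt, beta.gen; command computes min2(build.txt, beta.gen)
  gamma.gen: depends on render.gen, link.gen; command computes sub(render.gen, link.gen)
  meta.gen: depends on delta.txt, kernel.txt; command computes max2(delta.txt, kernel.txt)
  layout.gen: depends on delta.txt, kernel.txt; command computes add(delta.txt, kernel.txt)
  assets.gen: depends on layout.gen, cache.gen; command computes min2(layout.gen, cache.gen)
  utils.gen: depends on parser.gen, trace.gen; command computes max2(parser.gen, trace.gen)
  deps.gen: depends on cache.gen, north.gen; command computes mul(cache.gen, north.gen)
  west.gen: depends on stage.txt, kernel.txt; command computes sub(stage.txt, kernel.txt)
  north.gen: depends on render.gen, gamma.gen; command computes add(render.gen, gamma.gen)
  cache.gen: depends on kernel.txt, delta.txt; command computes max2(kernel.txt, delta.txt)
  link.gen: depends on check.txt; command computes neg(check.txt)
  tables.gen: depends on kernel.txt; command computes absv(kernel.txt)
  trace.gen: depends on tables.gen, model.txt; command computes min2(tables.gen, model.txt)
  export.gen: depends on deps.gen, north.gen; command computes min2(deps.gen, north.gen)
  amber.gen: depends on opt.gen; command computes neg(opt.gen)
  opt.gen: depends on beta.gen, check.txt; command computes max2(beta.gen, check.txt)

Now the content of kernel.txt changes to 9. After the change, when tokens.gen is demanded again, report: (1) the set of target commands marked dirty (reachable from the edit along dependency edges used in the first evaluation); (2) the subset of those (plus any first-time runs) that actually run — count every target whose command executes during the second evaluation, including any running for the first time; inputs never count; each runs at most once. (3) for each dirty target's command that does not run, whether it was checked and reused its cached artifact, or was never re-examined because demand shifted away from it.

Dirty set: beta.gen, cache.gen, core.gen, deps.gen, gamma.gen, north.gen, opt.gen, parser.gen, render.gen, tables.gen, tokens.gen, trace.gen, utils.gen.
Run set: cache.gen, core.gen, deps.gen, tables.gen, tokens.gen, trace.gen (6 run).
Re-examined without running (cache reused): beta.gen, gamma.gen, north.gen, opt.gen, parser.gen, render.gen, utils.gen.
The important point: at beta.gen every value read last time is unchanged, so the dirty flag clears without a run.

Initial pass — values computed on the first demand:
  cache.gen = max2(7, 8) = 8
  core.gen = mul(0, 7) = 0
  beta.gen = absv(0) = 0
  link.gen = neg(-8) = 8
  opt.gen = max2(0, -8) = 0
  parser.gen = neg(0) = 0
  tables.gen = absv(7) = 7
  trace.gen = min2(7, -8) = -8
  utils.gen = max2(0, -8) = 0
  render.gen = sub(0, 8) = -8
  gamma.gen = sub(-8, 8) = -16
  north.gen = add(-8, -16) = -24
  deps.gen = mul(8, -24) = -192
  tokens.gen = add(-192, -24) = -216

Second demand — change propagation:
  cache.gen: re-runs because kernel.txt 7->9; new result 9.
  core.gen: re-runs because kernel.txt 7->9; new result 0 (unchanged).
  beta.gen: re-examined; everything it read last time is the same (core.gen unchanged) — cache 0 kept, no run.
  opt.gen: re-examined; everything it read last time is the same (beta.gen unchanged, check.txt unchanged) — cache 0 kept, no run.
  parser.gen: re-examined; everything it read last time is the same (opt.gen unchanged) — cache 0 kept, no run.
  tables.gen: re-runs because kernel.txt 7->9; new result 9.
  trace.gen: re-runs because tables.gen 7->9; new result -8 (unchanged).
  utils.gen: re-examined; everything it read last time is the same (parser.gen unchanged, trace.gen unchanged) — cache 0 kept, no run.
  render.gen: re-examined; everything it read last time is the same (utils.gen unchanged, delta.txt unchanged) — cache -8 kept, no run.
  gamma.gen: re-examined; everything it read last time is the same (render.gen unchanged, link.gen unchanged) — cache -16 kept, no run.
  north.gen: re-examined; everything it read last time is the same (render.gen unchanged, gamma.gen unchanged) — cache -24 kept, no run.
  deps.gen: re-runs because cache.gen 8->9; new result -216.
  tokens.gen: re-runs because deps.gen -192->-216; new result -240.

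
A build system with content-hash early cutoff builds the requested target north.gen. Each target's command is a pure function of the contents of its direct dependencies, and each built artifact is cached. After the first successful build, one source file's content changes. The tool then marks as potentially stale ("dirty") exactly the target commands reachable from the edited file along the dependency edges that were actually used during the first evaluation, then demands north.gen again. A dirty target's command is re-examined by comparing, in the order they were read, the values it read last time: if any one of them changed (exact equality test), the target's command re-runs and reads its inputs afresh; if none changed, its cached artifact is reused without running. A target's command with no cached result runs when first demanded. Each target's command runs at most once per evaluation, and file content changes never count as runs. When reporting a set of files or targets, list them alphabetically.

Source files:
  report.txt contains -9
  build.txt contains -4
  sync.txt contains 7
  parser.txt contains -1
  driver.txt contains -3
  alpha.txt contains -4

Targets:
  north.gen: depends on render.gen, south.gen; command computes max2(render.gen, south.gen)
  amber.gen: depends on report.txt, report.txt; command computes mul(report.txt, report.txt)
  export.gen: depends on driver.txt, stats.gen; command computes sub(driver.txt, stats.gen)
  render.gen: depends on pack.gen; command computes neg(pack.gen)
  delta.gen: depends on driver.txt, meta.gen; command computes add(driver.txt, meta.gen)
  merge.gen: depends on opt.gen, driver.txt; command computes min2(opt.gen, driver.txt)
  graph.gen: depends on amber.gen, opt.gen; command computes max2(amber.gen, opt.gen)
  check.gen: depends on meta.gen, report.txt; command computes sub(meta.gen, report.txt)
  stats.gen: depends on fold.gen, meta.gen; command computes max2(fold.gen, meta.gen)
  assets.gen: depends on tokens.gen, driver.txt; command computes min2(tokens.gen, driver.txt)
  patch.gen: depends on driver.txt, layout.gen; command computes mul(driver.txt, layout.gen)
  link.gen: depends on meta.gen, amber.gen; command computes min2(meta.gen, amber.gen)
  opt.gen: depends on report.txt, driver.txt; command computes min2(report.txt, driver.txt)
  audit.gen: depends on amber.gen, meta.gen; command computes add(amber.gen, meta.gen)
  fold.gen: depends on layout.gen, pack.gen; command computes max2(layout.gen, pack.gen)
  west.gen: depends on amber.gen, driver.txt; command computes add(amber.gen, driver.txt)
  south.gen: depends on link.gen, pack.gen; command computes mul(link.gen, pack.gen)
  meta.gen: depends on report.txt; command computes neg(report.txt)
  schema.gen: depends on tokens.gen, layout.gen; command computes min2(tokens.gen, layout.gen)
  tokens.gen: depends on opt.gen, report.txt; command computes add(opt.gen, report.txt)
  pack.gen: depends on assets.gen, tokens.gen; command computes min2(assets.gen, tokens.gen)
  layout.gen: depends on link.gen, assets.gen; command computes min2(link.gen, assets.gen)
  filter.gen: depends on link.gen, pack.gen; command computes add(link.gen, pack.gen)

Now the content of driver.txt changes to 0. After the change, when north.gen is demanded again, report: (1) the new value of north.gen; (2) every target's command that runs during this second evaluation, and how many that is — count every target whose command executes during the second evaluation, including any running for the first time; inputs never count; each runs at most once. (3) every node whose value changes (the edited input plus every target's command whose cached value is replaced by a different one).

First evaluation (everything demanded from the output):
  amber.gen = mul(-9, -9) = 81
  meta.gen = neg(-9) = 9
  link.gen = min2(9, 81) = 9
  opt.gen = min2(-9, -3) = -9
  tokens.gen = add(-9, -9) = -18
  assets.gen = min2(-18, -3) = -18
  pack.gen = min2(-18, -18) = -18
  render.gen = neg(-18) = 18
  south.gen = mul(9, -18) = -162
  north.gen = max2(18, -162) = 18

Propagation after the edit:
  opt.gen: runs — driver.txt -3->0; result -9 (same value as before).
  tokens.gen: checked — values it read are unchanged (opt.gen unchanged, report.txt unchanged); reused cached -18 without running.
  assets.gen: runs — driver.txt -3->0; result -18 (same value as before).
  pack.gen: checked — values it read are unchanged (assets.gen unchanged, tokens.gen unchanged); reused cached -18 without running.
  render.gen: checked — values it read are unchanged (pack.gen unchanged); reused cached 18 without running.
  south.gen: checked — values it read are unchanged (link.gen unchanged, pack.gen unchanged); reused cached -162 without running.
  north.gen: checked — values it read are unchanged (render.gen unchanged, south.gen unchanged); reused cached 18 without running.

Key observation: the cutoff stops propagation at tokens.gen — its inputs' values are unchanged, so it reuses its cache.

New value of north.gen: 18.
Target commands that run: assets.gen, opt.gen — 2 in total.
Values that change: driver.txt.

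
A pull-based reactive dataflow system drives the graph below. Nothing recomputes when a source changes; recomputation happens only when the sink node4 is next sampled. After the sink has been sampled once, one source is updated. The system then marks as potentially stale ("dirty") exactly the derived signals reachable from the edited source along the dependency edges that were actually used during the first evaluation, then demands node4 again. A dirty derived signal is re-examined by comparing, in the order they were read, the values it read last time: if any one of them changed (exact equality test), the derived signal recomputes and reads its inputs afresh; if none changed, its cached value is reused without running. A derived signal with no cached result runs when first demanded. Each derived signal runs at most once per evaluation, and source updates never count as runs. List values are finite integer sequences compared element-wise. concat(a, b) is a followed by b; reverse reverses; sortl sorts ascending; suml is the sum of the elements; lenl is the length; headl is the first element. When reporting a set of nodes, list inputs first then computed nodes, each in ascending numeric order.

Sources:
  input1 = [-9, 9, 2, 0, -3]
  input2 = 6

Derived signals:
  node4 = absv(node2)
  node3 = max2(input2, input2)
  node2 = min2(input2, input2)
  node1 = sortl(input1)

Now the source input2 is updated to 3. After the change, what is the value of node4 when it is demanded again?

New value of node4: 3.

First evaluation (everything demanded from the output):
  node2 = min2(6, 6) = 6
  node4 = absv(6) = 6

Propagation after the edit:
  node2: runs — input2 6->3; input2 6->3; result 3.
  node4: runs — node2 6->3; result 3.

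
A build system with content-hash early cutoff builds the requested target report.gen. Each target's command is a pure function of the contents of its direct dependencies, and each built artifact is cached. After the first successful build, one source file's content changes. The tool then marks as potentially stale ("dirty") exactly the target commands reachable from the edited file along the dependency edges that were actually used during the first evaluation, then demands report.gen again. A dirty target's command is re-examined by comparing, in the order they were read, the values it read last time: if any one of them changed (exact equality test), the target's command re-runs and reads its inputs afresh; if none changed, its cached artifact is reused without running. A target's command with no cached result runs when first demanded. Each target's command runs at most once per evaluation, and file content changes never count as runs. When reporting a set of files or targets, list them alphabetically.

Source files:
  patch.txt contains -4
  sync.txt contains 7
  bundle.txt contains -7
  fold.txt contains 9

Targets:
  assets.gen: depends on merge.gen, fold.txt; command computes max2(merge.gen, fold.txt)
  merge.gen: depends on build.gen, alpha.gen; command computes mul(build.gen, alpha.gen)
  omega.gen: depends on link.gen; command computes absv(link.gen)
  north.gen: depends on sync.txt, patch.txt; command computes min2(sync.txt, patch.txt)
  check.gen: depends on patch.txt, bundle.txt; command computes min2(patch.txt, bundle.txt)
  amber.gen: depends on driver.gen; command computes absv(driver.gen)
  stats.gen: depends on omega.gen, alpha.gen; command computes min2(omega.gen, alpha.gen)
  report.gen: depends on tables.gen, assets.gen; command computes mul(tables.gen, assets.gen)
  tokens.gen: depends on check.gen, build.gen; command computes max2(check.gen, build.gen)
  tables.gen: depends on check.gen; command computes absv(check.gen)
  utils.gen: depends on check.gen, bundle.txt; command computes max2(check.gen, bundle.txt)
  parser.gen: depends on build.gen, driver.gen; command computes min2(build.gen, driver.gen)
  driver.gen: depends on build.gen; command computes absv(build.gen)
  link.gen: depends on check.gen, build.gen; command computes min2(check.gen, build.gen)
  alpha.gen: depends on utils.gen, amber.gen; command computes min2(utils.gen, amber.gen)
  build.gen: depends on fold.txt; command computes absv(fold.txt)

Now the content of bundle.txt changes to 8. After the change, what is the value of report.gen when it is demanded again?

First evaluation (everything demanded from the output):
  build.gen = absv(9) = 9
  check.gen = min2(-4, -7) = -7
  driver.gen = absv(9) = 9
  amber.gen = absv(9) = 9
  tables.gen = absv(-7) = 7
  utils.gen = max2(-7, -7) = -7
  alpha.gen = min2(-7, 9) = -7
  merge.gen = mul(9, -7) = -63
  assets.gen = max2(-63, 9) = 9
  report.gen = mul(7, 9) = 63

Propagation after the edit:
  check.gen: runs — bundle.txt -7->8; result -4.
  tables.gen: runs — check.gen -7->-4; result 4.
  utils.gen: runs — check.gen -7->-4; bundle.txt -7->8; result 8.
  alpha.gen: runs — utils.gen -7->8; result 8.
  merge.gen: runs — alpha.gen -7->8; result 72.
  assets.gen: runs — merge.gen -63->72; result 72.
  report.gen: runs — tables.gen 7->4; assets.gen 9->72; result 288.

New value of report.gen: 288.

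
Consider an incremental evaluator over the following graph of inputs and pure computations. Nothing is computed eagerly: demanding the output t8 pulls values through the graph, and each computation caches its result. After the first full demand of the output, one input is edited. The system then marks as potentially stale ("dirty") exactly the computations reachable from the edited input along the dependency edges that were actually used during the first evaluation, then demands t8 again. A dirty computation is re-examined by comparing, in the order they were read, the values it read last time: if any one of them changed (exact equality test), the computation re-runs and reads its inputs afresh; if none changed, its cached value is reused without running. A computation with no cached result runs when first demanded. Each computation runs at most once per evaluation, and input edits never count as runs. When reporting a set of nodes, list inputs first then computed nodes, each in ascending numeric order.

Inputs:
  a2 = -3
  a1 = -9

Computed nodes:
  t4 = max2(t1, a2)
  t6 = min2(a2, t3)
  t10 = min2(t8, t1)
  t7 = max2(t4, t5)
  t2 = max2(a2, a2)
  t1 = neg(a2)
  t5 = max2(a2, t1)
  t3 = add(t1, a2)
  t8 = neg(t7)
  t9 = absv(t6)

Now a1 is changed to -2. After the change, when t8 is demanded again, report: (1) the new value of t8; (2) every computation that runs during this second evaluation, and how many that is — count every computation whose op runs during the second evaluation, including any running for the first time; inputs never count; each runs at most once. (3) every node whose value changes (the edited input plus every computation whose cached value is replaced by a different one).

Initial pass — values computed on the first demand:
  t1 = neg(-3) = 3
  t4 = max2(3, -3) = 3
  t5 = max2(-3, 3) = 3
  t7 = max2(3, 3) = 3
  t8 = neg(3) = -3

Second demand — change propagation:
  no demanded computation ever read a1, so the edit dirties nothing and nothing runs.

The important point: nothing the output needs ever reads a1, so the edit is invisible to it.

t8 now evaluates to -3.
Run set: none (0 run).
Changed values: a1.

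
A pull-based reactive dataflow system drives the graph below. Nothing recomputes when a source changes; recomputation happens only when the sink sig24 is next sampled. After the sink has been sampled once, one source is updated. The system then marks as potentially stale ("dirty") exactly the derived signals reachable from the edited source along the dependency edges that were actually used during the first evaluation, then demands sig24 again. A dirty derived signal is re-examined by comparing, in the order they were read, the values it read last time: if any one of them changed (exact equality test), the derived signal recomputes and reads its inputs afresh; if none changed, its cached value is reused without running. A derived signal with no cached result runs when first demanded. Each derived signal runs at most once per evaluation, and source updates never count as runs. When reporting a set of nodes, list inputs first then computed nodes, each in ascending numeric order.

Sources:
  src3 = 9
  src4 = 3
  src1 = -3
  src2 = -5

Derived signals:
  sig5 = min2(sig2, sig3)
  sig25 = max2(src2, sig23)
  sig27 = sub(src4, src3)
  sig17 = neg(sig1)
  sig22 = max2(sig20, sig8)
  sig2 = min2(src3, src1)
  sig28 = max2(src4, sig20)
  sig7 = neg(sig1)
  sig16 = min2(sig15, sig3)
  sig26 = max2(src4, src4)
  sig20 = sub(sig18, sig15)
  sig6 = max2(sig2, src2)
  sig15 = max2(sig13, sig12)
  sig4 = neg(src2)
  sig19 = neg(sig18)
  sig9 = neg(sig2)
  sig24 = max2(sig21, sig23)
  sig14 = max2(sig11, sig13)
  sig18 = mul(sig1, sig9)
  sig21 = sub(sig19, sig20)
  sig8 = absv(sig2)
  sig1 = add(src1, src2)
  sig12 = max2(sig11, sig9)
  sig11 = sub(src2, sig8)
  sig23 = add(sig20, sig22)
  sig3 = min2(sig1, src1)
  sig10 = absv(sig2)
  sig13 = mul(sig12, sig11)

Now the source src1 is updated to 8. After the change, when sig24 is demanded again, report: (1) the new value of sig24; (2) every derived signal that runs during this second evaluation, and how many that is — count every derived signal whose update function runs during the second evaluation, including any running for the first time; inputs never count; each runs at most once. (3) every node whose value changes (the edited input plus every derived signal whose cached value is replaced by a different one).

New value of sig24: 152.
Derived signals that run: sig1, sig2, sig8, sig9, sig11, sig12, sig13, sig15, sig18, sig20, sig21, sig22, sig23, sig24 — 14 in total.
Values that change: src1, sig1, sig2, sig8, sig9, sig11, sig12, sig13, sig15, sig20, sig21, sig22, sig23, sig24.
Key observation: the cutoff stops propagation at sig19 — its inputs' values are unchanged, so it reuses its cache.

First evaluation (everything demanded from the output):
  sig1 = add(-3, -5) = -8
  sig2 = min2(9, -3) = -3
  sig8 = absv(-3) = 3
  sig9 = neg(-3) = 3
  sig11 = sub(-5, 3) = -8
  sig12 = max2(-8, 3) = 3
  sig13 = mul(3, -8) = -24
  sig15 = max2(-24, 3) = 3
  sig18 = mul(-8, 3) = -24
  sig19 = neg(-24) = 24
  sig20 = sub(-24, 3) = -27
  sig21 = sub(24, -27) = 51
  sig22 = max2(-27, 3) = 3
  sig23 = add(-27, 3) = -24
  sig24 = max2(51, -24) = 51

Propagation after the edit:
  sig1: runs — src1 -3->8; result 3.
  sig2: runs — src1 -3->8; result 8.
  sig8: runs — sig2 -3->8; result 8.
  sig9: runs — sig2 -3->8; result -8.
  sig11: runs — sig8 3->8; result -13.
  sig12: runs — sig11 -8->-13; sig9 3->-8; result -8.
  sig13: runs — sig12 3->-8; sig11 -8->-13; result 104.
  sig15: runs — sig13 -24->104; sig12 3->-8; result 104.
  sig18: runs — sig1 -8->3; sig9 3->-8; result -24 (same value as before).
  sig19: checked — values it read are unchanged (sig18 unchanged); reused cached 24 without running.
  sig20: runs — sig15 3->104; result -128.
  sig21: runs — sig20 -27->-128; result 152.
  sig22: runs — sig20 -27->-128; sig8 3->8; result 8.
  sig23: runs — sig20 -27->-128; sig22 3->8; result -120.
  sig24: runs — sig21 51->152; sig23 -24->-120; result 152.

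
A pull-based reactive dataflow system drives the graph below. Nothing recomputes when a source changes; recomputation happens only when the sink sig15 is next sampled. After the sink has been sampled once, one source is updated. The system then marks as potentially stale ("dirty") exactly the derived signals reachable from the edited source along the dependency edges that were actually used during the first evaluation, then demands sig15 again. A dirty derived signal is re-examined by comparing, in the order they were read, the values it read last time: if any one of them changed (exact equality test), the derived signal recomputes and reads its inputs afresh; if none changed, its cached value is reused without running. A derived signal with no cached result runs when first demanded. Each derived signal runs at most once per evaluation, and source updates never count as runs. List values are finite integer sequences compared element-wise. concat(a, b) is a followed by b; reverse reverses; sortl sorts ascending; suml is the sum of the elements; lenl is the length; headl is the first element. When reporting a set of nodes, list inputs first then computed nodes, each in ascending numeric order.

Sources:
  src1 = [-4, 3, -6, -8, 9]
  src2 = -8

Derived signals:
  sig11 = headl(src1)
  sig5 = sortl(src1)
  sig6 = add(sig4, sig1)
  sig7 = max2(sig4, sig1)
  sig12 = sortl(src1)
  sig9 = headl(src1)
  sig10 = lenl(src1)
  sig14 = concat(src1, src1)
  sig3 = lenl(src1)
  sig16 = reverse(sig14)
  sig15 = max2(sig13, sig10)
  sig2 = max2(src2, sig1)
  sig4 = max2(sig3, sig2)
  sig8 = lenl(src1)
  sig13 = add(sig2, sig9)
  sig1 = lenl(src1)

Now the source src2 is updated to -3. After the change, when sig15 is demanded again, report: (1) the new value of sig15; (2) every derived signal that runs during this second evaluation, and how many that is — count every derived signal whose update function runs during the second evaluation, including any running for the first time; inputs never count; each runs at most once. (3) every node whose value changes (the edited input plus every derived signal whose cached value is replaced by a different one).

New value of sig15: 5.
Derived signals that run: sig2 — 1 in total.
Values that change: src2.
Key observation: the change is absorbed at sig2 — it re-runs but produces the same value, and the output's value is unchanged.

First evaluation (everything demanded from the output):
  sig1 = lenl([-4, 3, -6, -8, 9]) = 5
  sig2 = max2(-8, 5) = 5
  sig9 = headl([-4, 3, -6, -8, 9]) = -4
  sig10 = lenl([-4, 3, -6, -8, 9]) = 5
  sig13 = add(5, -4) = 1
  sig15 = max2(1, 5) = 5

Propagation after the edit:
  sig2: runs — src2 -8->-3; result 5 (same value as before).
  sig13: checked — values it read are unchanged (sig2 unchanged, sig9 unchanged); reused cached 1 without running.
  sig15: checked — values it read are unchanged (sig13 unchanged, sig10 unchanged); reused cached 5 without running.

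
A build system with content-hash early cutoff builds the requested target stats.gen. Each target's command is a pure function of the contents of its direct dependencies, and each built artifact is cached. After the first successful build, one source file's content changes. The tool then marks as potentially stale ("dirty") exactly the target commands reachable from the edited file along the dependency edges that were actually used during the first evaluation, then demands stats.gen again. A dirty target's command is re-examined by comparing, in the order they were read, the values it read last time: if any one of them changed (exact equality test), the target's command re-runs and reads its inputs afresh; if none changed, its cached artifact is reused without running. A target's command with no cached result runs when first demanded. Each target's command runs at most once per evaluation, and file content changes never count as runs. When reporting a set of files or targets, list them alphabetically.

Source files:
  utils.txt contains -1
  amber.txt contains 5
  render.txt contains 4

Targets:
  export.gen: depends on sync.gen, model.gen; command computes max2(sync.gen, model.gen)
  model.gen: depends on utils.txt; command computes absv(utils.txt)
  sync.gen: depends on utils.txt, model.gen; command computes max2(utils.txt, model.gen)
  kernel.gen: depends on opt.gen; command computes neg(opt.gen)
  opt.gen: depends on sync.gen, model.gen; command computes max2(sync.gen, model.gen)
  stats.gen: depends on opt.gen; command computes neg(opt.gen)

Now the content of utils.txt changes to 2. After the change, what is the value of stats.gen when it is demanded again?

First evaluation (everything demanded from the output):
  model.gen = absv(-1) = 1
  sync.gen = max2(-1, 1) = 1
  opt.gen = max2(1, 1) = 1
  stats.gen = neg(1) = -1

Propagation after the edit:
  model.gen: runs — utils.txt -1->2; result 2.
  sync.gen: runs — utils.txt -1->2; model.gen 1->2; result 2.
  opt.gen: runs — sync.gen 1->2; model.gen 1->2; result 2.
  stats.gen: runs — opt.gen 1->2; result -2.

New value of stats.gen: -2.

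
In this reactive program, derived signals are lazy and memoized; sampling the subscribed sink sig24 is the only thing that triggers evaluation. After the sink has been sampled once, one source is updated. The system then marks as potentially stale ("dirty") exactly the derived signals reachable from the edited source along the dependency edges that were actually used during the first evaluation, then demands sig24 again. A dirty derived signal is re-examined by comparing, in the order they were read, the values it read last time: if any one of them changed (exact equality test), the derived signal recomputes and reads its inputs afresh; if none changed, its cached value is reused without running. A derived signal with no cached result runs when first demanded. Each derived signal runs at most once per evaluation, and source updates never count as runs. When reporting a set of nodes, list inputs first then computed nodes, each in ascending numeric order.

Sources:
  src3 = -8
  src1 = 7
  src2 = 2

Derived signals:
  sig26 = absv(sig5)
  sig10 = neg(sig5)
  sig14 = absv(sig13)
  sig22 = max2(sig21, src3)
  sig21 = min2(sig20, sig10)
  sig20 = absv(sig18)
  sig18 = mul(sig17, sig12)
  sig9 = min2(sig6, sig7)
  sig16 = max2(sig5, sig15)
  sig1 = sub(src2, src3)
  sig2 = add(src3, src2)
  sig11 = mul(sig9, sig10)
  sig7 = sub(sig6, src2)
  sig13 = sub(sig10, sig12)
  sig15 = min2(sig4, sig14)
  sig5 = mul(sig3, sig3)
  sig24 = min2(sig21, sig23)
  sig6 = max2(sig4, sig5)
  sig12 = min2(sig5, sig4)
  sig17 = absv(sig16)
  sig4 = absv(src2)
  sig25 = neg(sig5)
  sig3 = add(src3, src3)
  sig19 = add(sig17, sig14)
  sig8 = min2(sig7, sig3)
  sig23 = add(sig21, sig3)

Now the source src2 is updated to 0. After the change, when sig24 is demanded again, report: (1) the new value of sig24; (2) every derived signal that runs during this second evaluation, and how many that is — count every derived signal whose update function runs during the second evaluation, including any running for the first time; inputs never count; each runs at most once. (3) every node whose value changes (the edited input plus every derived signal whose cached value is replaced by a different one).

Demanding sig24 again yields -272.
9 derived signals run: sig4, sig12, sig13, sig14, sig15, sig16, sig18, sig20, sig21.
The nodes whose values change: src2, sig4, sig12, sig13, sig14, sig15, sig18, sig20.
Note where the cutoff bites: sig17 is checked, finds nothing changed, and keeps its cache.

First demand of the output computes:
  sig3 = add(-8, -8) = -16
  sig4 = absv(2) = 2
  sig5 = mul(-16, -16) = 256
  sig10 = neg(256) = -256
  sig12 = min2(256, 2) = 2
  sig13 = sub(-256, 2) = -258
  sig14 = absv(-258) = 258
  sig15 = min2(2, 258) = 2
  sig16 = max2(256, 2) = 256
  sig17 = absv(256) = 256
  sig18 = mul(256, 2) = 512
  sig20 = absv(512) = 512
  sig21 = min2(512, -256) = -256
  sig23 = add(-256, -16) = -272
  sig24 = min2(-256, -272) = -272

After the edit, cleaning proceeds:
  sig4: a read changed (src2 2->0) — executes, giving 0.
  sig12: a read changed (sig4 2->0) — executes, giving 0.
  sig13: a read changed (sig12 2->0) — executes, giving -256.
  sig14: a read changed (sig13 -258->-256) — executes, giving 256.
  sig15: a read changed (sig4 2->0; sig14 258->256) — executes, giving 0.
  sig16: a read changed (sig15 2->0) — executes, giving 256 — identical to its old value.
  sig17: dirty, but its reads are unchanged (sig16 unchanged); cached 256 stands.
  sig18: a read changed (sig12 2->0) — executes, giving 0.
  sig20: a read changed (sig18 512->0) — executes, giving 0.
  sig21: a read changed (sig20 512->0) — executes, giving -256 — identical to its old value.
  sig23: dirty, but its reads are unchanged (sig21 unchanged, sig3 unchanged); cached -272 stands.
  sig24: dirty, but its reads are unchanged (sig21 unchanged, sig23 unchanged); cached -272 stands.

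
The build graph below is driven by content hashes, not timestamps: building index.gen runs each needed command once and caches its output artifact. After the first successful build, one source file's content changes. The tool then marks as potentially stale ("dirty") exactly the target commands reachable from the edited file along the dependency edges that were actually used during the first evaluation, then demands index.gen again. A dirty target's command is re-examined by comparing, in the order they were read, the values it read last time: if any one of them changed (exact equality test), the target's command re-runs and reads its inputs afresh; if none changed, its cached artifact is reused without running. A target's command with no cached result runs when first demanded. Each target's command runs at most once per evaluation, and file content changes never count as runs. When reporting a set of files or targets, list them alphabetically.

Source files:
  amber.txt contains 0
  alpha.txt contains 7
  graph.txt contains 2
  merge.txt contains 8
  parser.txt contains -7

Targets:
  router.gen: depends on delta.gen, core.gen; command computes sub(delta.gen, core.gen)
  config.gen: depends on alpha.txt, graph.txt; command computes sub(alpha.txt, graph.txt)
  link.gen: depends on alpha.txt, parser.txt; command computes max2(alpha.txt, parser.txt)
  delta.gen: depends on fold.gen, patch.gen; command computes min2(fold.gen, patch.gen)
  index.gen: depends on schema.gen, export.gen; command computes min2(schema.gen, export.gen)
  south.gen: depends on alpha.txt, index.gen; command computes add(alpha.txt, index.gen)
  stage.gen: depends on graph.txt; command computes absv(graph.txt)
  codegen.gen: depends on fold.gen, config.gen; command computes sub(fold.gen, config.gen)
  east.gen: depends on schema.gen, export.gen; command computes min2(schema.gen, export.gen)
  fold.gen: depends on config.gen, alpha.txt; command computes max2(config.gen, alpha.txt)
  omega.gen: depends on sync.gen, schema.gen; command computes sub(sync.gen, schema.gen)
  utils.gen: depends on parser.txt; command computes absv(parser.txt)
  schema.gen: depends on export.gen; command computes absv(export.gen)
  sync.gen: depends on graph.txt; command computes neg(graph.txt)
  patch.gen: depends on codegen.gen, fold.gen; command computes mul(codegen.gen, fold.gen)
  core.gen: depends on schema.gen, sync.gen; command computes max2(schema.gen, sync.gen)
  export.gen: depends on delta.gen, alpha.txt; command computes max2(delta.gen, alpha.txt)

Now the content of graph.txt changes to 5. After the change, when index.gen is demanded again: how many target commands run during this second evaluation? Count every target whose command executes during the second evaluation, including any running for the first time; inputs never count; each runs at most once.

Run set: codegen.gen, config.gen, delta.gen, fold.gen, patch.gen (5 run).
The important point: at export.gen every value read last time is unchanged, so the dirty flag clears without a run.

Initial pass — values computed on the first demand:
  config.gen = sub(7, 2) = 5
  fold.gen = max2(5, 7) = 7
  codegen.gen = sub(7, 5) = 2
  patch.gen = mul(2, 7) = 14
  delta.gen = min2(7, 14) = 7
  export.gen = max2(7, 7) = 7
  schema.gen = absv(7) = 7
  index.gen = min2(7, 7) = 7

Second demand — change propagation:
  config.gen: re-runs because graph.txt 2->5; new result 2.
  fold.gen: re-runs because config.gen 5->2; new result 7 (unchanged).
  codegen.gen: re-runs because config.gen 5->2; new result 5.
  patch.gen: re-runs because codegen.gen 2->5; new result 35.
  delta.gen: re-runs because patch.gen 14->35; new result 7 (unchanged).
  export.gen: re-examined; everything it read last time is the same (delta.gen unchanged, alpha.txt unchanged) — cache 7 kept, no run.
  schema.gen: re-examined; everything it read last time is the same (export.gen unchanged) — cache 7 kept, no run.
  index.gen: re-examined; everything it read last time is the same (schema.gen unchanged, export.gen unchanged) — cache 7 kept, no run.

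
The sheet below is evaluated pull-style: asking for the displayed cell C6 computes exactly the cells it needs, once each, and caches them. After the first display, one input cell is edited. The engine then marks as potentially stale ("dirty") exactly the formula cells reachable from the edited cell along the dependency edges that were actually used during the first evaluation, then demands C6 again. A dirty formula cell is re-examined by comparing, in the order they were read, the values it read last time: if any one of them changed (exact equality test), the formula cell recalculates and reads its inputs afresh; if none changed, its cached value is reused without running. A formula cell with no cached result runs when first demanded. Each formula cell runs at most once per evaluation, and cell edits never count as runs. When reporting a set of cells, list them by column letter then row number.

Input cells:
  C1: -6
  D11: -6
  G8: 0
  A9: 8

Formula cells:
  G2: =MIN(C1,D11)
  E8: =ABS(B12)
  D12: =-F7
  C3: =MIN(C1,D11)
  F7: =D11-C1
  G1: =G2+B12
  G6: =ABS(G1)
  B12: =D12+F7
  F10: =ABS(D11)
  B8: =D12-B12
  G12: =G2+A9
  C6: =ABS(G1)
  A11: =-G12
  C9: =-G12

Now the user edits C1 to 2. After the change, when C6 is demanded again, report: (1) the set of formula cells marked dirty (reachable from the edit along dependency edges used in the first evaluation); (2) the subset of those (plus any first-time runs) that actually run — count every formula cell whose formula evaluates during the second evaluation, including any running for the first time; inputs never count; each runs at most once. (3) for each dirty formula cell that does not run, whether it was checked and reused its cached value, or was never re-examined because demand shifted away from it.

First demand of the output computes:
  F7 = -6 - -6 = 0
  D12 = -(0) = 0
  B12 = 0 + 0 = 0
  G2 = MIN(-6, -6) = -6
  G1 = -6 + 0 = -6
  C6 = ABS(-6) = 6

After the edit, cleaning proceeds:
  F7: a read changed (C1 -6->2) — executes, giving -8.
  D12: a read changed (F7 0->-8) — executes, giving 8.
  B12: a read changed (D12 0->8; F7 0->-8) — executes, giving 0 — identical to its old value.
  G2: a read changed (C1 -6->2) — executes, giving -6 — identical to its old value.
  G1: dirty, but its reads are unchanged (G2 unchanged, B12 unchanged); cached -6 stands.
  C6: dirty, but its reads are unchanged (G1 unchanged); cached 6 stands.

Note where the cutoff bites: G1 is checked, finds nothing changed, and keeps its cache.

The edit dirties: B12, C6, D12, F7, G1, G2.
4 formula cells run: B12, D12, F7, G2.
Cache hits after checking: C6, G1.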